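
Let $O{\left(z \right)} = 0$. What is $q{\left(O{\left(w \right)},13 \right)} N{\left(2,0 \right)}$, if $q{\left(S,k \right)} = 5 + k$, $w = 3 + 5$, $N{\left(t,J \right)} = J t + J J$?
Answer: $0$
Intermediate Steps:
$N{\left(t,J \right)} = J^{2} + J t$ ($N{\left(t,J \right)} = J t + J^{2} = J^{2} + J t$)
$w = 8$
$q{\left(O{\left(w \right)},13 \right)} N{\left(2,0 \right)} = \left(5 + 13\right) 0 \left(0 + 2\right) = 18 \cdot 0 \cdot 2 = 18 \cdot 0 = 0$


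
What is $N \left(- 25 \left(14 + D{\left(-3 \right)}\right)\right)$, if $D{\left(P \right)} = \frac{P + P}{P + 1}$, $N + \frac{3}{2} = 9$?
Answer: $- \frac{6375}{2} \approx -3187.5$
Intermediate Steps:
$N = \frac{15}{2}$ ($N = - \frac{3}{2} + 9 = \frac{15}{2} \approx 7.5$)
$D{\left(P \right)} = \frac{2 P}{1 + P}$
$N \left(- 25 \left(14 + D{\left(-3 \right)}\right)\right) = \frac{15 \left(- 25 \left(14 + 2 \left(-3\right) \frac{1}{1 - 3}\right)\right)}{2} = \frac{15 \left(- 25 \left(14 + 2 \left(-3\right) \frac{1}{-2}\right)\right)}{2} = \frac{15 \left(- 25 \left(14 + 2 \left(-3\right) \left(- \frac{1}{2}\right)\right)\right)}{2} = \frac{15 \left(- 25 \left(14 + 3\right)\right)}{2} = \frac{15 \left(\left(-25\right) 17\right)}{2} = \frac{15}{2} \left(-425\right) = - \frac{6375}{2}$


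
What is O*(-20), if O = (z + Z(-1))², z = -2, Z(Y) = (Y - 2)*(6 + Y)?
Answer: -5780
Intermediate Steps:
Z(Y) = (-2 + Y)*(6 + Y)
O = 289 (O = (-2 + (-12 + (-1)² + 4*(-1)))² = (-2 + (-12 + 1 - 4))² = (-2 - 15)² = (-17)² = 289)
O*(-20) = 289*(-20) = -5780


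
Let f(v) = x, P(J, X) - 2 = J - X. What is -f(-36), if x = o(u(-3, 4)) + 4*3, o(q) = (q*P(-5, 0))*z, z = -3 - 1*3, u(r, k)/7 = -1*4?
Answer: 492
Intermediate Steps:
u(r, k) = -28 (u(r, k) = 7*(-1*4) = 7*(-4) = -28)
P(J, X) = 2 + J - X (P(J, X) = 2 + (J - X) = 2 + J - X)
z = -6 (z = -3 - 3 = -6)
o(q) = 18*q (o(q) = (q*(2 - 5 - 1*0))*(-6) = (q*(2 - 5 + 0))*(-6) = (q*(-3))*(-6) = -3*q*(-6) = 18*q)
x = -492 (x = 18*(-28) + 4*3 = -504 + 12 = -492)
f(v) = -492
-f(-36) = -1*(-492) = 492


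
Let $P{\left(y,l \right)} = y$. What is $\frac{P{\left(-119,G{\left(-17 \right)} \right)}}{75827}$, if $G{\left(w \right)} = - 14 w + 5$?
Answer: $- \frac{119}{75827} \approx -0.0015694$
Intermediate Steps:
$G{\left(w \right)} = 5 - 14 w$
$\frac{P{\left(-119,G{\left(-17 \right)} \right)}}{75827} = - \frac{119}{75827}$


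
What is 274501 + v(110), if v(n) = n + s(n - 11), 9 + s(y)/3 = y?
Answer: 274881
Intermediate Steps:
s(y) = -27 + 3*y
v(n) = -60 + 4*n (v(n) = n + (-27 + 3*(n - 11)) = n + (-27 + 3*(-11 + n)) = n + (-27 + (-33 + 3*n)) = n + (-60 + 3*n) = -60 + 4*n)
274501 + v(110) = 274501 + (-60 + 4*110) = 274501 + (-60 + 440) = 274501 + 380 = 274881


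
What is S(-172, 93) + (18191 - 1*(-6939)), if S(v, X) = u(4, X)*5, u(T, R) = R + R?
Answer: 26060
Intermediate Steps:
u(T, R) = 2*R
S(v, X) = 10*X (S(v, X) = (2*X)*5 = 10*X)
S(-172, 93) + (18191 - 1*(-6939)) = 10*93 + (18191 - 1*(-6939)) = 930 + (18191 + 6939) = 930 + 25130 = 26060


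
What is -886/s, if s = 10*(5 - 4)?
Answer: -443/5 ≈ -88.600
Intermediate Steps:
s = 10 (s = 10*1 = 10)
-886/s = -886/10 = -886*⅒ = -443/5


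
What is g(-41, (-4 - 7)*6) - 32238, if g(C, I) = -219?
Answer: -32457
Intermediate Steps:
g(-41, (-4 - 7)*6) - 32238 = -219 - 32238 = -32457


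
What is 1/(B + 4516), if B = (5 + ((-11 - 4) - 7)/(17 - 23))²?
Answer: 9/41320 ≈ 0.00021781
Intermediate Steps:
B = 676/9 (B = (5 + (-15 - 7)/(-6))² = (5 - 22*(-⅙))² = (5 + 11/3)² = (26/3)² = 676/9 ≈ 75.111)
1/(B + 4516) = 1/(676/9 + 4516) = 1/(41320/9) = 9/41320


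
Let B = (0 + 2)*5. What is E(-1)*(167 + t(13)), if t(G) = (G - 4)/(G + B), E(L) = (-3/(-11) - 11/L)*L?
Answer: -43400/23 ≈ -1887.0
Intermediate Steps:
E(L) = L*(3/11 - 11/L) (E(L) = (-3*(-1/11) - 11/L)*L = (3/11 - 11/L)*L = L*(3/11 - 11/L))
B = 10 (B = 2*5 = 10)
t(G) = (-4 + G)/(10 + G) (t(G) = (G - 4)/(G + 10) = (-4 + G)/(10 + G))
E(-1)*(167 + t(13)) = (-11 + (3/11)*(-1))*(167 + (-4 + 13)/(10 + 13)) = (-11 - 3/11)*(167 + 9/23) = -124*(167 + (1/23)*9)/11 = -124*(167 + 9/23)/11 = -124/11*3850/23 = -43400/23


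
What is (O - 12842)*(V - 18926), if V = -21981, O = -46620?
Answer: 2432412034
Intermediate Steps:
(O - 12842)*(V - 18926) = (-46620 - 12842)*(-21981 - 18926) = -59462*(-40907) = 2432412034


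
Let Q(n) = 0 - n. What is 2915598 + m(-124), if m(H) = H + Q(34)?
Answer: 2915440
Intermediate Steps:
Q(n) = -n
m(H) = -34 + H (m(H) = H - 1*34 = H - 34 = -34 + H)
2915598 + m(-124) = 2915598 + (-34 - 124) = 2915598 - 158 = 2915440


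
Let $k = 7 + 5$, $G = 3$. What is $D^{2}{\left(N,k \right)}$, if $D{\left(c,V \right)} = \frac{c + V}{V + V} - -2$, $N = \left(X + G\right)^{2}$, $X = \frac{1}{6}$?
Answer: $\frac{6355441}{746496} \approx 8.5137$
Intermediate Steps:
$X = \frac{1}{6} \approx 0.16667$
$k = 12$
$N = \frac{361}{36}$ ($N = \left(\frac{1}{6} + 3\right)^{2} = \left(\frac{19}{6}\right)^{2} = \frac{361}{36} \approx 10.028$)
$D{\left(c,V \right)} = 2 + \frac{V + c}{2 V}$ ($D{\left(c,V \right)} = \frac{V + c}{2 V} + 2 = 2 + \frac{V + c}{2 V}$)
$D^{2}{\left(N,k \right)} = \left(\frac{\frac{361}{36} + 5 \cdot 12}{2 \cdot 12}\right)^{2} = \left(\frac{1}{2} \cdot \frac{1}{12} \left(\frac{361}{36} + 60\right)\right)^{2} = \left(\frac{1}{2} \cdot \frac{1}{12} \cdot \frac{2521}{36}\right)^{2} = \left(\frac{2521}{864}\right)^{2} = \frac{6355441}{746496}$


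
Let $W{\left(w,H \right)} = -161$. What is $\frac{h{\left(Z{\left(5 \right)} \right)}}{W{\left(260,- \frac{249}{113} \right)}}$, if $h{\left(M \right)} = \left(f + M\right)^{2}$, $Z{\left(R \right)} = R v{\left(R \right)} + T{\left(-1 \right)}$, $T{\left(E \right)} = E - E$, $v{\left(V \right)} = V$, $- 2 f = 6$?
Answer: $- \frac{484}{161} \approx -3.0062$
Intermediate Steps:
$f = -3$ ($f = \left(- \frac{1}{2}\right) 6 = -3$)
$T{\left(E \right)} = 0$
$Z{\left(R \right)} = R^{2}$ ($Z{\left(R \right)} = R R + 0 = R^{2} + 0 = R^{2}$)
$h{\left(M \right)} = \left(-3 + M\right)^{2}$
$\frac{h{\left(Z{\left(5 \right)} \right)}}{W{\left(260,- \frac{249}{113} \right)}} = \frac{\left(-3 + 5^{2}\right)^{2}}{-161} = \left(-3 + 25\right)^{2} \left(- \frac{1}{161}\right) = 22^{2} \left(- \frac{1}{161}\right) = 484 \left(- \frac{1}{161}\right) = - \frac{484}{161}$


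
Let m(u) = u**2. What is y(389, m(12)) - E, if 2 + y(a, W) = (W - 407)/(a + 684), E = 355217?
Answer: -381150250/1073 ≈ -3.5522e+5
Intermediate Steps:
y(a, W) = -2 + (-407 + W)/(684 + a) (y(a, W) = -2 + (W - 407)/(a + 684) = -2 + (-407 + W)/(684 + a))
y(389, m(12)) - E = (-1775 + 12**2 - 2*389)/(684 + 389) - 1*355217 = (-1775 + 144 - 778)/1073 - 355217 = (1/1073)*(-2409) - 355217 = -2409/1073 - 355217 = -381150250/1073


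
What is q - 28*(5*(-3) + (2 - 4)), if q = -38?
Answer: 438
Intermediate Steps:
q - 28*(5*(-3) + (2 - 4)) = -38 - 28*(5*(-3) + (2 - 4)) = -38 - 28*(-15 - 2) = -38 - 28*(-17) = -38 + 476 = 438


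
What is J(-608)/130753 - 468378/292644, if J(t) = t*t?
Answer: 2607673499/2125782274 ≈ 1.2267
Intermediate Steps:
J(t) = t**2
J(-608)/130753 - 468378/292644 = (-608)**2/130753 - 468378/292644 = 369664*(1/130753) - 468378*1/292644 = 369664/130753 - 26021/16258 = 2607673499/2125782274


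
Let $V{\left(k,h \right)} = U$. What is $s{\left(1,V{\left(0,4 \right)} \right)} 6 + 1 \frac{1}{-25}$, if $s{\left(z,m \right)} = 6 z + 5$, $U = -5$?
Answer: $\frac{1649}{25} \approx 65.96$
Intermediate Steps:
$V{\left(k,h \right)} = -5$
$s{\left(z,m \right)} = 5 + 6 z$
$s{\left(1,V{\left(0,4 \right)} \right)} 6 + 1 \frac{1}{-25} = \left(5 + 6 \cdot 1\right) 6 + 1 \frac{1}{-25} = \left(5 + 6\right) 6 + 1 \left(- \frac{1}{25}\right) = 11 \cdot 6 - \frac{1}{25} = 66 - \frac{1}{25} = \frac{1649}{25}$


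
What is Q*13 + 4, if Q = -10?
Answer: -126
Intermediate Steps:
Q*13 + 4 = -10*13 + 4 = -130 + 4 = -126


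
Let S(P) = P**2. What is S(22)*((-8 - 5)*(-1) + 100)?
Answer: 54692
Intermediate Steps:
S(22)*((-8 - 5)*(-1) + 100) = 22**2*((-8 - 5)*(-1) + 100) = 484*(-13*(-1) + 100) = 484*(13 + 100) = 484*113 = 54692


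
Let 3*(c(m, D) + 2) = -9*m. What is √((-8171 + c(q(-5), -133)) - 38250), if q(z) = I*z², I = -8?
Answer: I*√45823 ≈ 214.06*I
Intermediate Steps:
q(z) = -8*z²
c(m, D) = -2 - 3*m (c(m, D) = -2 + (-9*m)/3 = -2 - 3*m)
√((-8171 + c(q(-5), -133)) - 38250) = √((-8171 + (-2 - (-24)*(-5)²)) - 38250) = √((-8171 + (-2 - (-24)*25)) - 38250) = √((-8171 + (-2 - 3*(-200))) - 38250) = √((-8171 + (-2 + 600)) - 38250) = √((-8171 + 598) - 38250) = √(-7573 - 38250) = √(-45823) = I*√45823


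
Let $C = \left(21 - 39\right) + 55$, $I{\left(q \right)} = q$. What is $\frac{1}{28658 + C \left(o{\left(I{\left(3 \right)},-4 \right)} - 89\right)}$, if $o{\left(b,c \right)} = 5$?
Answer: $\frac{1}{25550} \approx 3.9139 \cdot 10^{-5}$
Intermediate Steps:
$C = 37$ ($C = -18 + 55 = 37$)
$\frac{1}{28658 + C \left(o{\left(I{\left(3 \right)},-4 \right)} - 89\right)} = \frac{1}{28658 + 37 \left(5 - 89\right)} = \frac{1}{28658 + 37 \left(-84\right)} = \frac{1}{28658 - 3108} = \frac{1}{25550}$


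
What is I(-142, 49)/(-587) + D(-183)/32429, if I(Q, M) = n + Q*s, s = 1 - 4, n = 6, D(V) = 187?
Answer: -13899559/19035823 ≈ -0.73018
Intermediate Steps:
s = -3
I(Q, M) = 6 - 3*Q (I(Q, M) = 6 + Q*(-3) = 6 - 3*Q)
I(-142, 49)/(-587) + D(-183)/32429 = (6 - 3*(-142))/(-587) + 187/32429 = (6 + 426)*(-1/587) + 187*(1/32429) = 432*(-1/587) + 187/32429 = -432/587 + 187/32429 = -13899559/19035823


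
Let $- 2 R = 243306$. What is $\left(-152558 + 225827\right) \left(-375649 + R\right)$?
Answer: $-36436820238$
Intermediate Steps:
$R = -121653$ ($R = \left(- \frac{1}{2}\right) 243306 = -121653$)
$\left(-152558 + 225827\right) \left(-375649 + R\right) = \left(-152558 + 225827\right) \left(-375649 - 121653\right) = 73269 \left(-497302\right) = -36436820238$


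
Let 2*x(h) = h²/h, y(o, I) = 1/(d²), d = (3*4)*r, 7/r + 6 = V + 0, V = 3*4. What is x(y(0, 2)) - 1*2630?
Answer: -1030959/392 ≈ -2630.0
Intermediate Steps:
V = 12
r = 7/6 (r = 7/(-6 + (12 + 0)) = 7/(-6 + 12) = 7/6 ≈ 1.1667)
d = 14 (d = (3*4)*(7/6) = 12*(7/6) = 14)
y(o, I) = 1/196 (y(o, I) = 1/(14²) = 1/196)
x(h) = h/2 (x(h) = (h²/h)/2 = h/2)
x(y(0, 2)) - 1*2630 = (½)*(1/196) - 1*2630 = 1/392 - 2630 = -1030959/392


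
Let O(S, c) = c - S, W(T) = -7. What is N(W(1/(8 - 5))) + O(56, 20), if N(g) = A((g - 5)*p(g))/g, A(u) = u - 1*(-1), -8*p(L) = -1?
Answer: -503/14 ≈ -35.929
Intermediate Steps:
p(L) = ⅛ (p(L) = -⅛*(-1) = ⅛)
A(u) = 1 + u (A(u) = u + 1 = 1 + u)
N(g) = (3/8 + g/8)/g (N(g) = (1 + (g - 5)*(⅛))/g = (1 + (-5 + g)*(⅛))/g = (1 + (-5/8 + g/8))/g = (3/8 + g/8)/g)
N(W(1/(8 - 5))) + O(56, 20) = (⅛)*(3 - 7)/(-7) + (20 - 1*56) = (⅛)*(-⅐)*(-4) + (20 - 56) = 1/14 - 36 = -503/14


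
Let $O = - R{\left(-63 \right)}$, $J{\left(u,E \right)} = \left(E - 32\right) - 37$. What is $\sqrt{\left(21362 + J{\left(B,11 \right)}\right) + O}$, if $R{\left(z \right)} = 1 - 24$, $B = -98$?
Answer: $\sqrt{21327} \approx 146.04$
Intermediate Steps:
$J{\left(u,E \right)} = -69 + E$ ($J{\left(u,E \right)} = \left(-32 + E\right) - 37 = -69 + E$)
$R{\left(z \right)} = -23$ ($R{\left(z \right)} = 1 - 24 = -23$)
$O = 23$ ($O = \left(-1\right) \left(-23\right) = 23$)
$\sqrt{\left(21362 + J{\left(B,11 \right)}\right) + O} = \sqrt{\left(21362 + \left(-69 + 11\right)\right) + 23} = \sqrt{\left(21362 - 58\right) + 23} = \sqrt{21304 + 23} = \sqrt{21327}$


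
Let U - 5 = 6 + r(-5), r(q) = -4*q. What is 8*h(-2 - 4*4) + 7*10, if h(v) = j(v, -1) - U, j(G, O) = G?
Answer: -322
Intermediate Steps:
U = 31 (U = 5 + (6 - 4*(-5)) = 5 + (6 + 20) = 5 + 26 = 31)
h(v) = -31 + v (h(v) = v - 1*31 = v - 31 = -31 + v)
8*h(-2 - 4*4) + 7*10 = 8*(-31 + (-2 - 4*4)) + 7*10 = 8*(-31 + (-2 - 16)) + 70 = 8*(-31 - 18) + 70 = 8*(-49) + 70 = -392 + 70 = -322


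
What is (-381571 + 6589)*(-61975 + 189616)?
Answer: -47863077462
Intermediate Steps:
(-381571 + 6589)*(-61975 + 189616) = -374982*127641 = -47863077462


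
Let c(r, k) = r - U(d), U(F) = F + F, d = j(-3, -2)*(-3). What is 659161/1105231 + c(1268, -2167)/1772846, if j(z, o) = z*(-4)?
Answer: 585035975873/979702178713 ≈ 0.59716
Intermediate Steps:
j(z, o) = -4*z
d = -36 (d = -4*(-3)*(-3) = 12*(-3) = -36)
U(F) = 2*F
c(r, k) = 72 + r (c(r, k) = r - 2*(-36) = r - 1*(-72) = r + 72 = 72 + r)
659161/1105231 + c(1268, -2167)/1772846 = 659161/1105231 + (72 + 1268)/1772846 = 659161*(1/1105231) + 1340*(1/1772846) = 659161/1105231 + 670/886423 = 585035975873/979702178713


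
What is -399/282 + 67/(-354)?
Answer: -13345/8319 ≈ -1.6042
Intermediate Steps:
-399/282 + 67/(-354) = -399*1/282 + 67*(-1/354) = -133/94 - 67/354 = -13345/8319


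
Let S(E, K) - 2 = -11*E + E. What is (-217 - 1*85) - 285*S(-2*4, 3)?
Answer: -23672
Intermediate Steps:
S(E, K) = 2 - 10*E (S(E, K) = 2 + (-11*E + E) = 2 - 10*E)
(-217 - 1*85) - 285*S(-2*4, 3) = (-217 - 1*85) - 285*(2 - (-20)*4) = (-217 - 85) - 285*(2 - 10*(-8)) = -302 - 285*(2 + 80) = -302 - 285*82 = -302 - 23370 = -23672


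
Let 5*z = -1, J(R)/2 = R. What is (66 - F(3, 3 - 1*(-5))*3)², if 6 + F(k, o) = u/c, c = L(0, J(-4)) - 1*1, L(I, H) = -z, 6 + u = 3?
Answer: 84681/16 ≈ 5292.6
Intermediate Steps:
J(R) = 2*R
z = -⅕ (z = (⅕)*(-1) = -⅕ ≈ -0.20000)
u = -3 (u = -6 + 3 = -3)
L(I, H) = ⅕ (L(I, H) = -1*(-⅕) = ⅕)
c = -⅘ (c = ⅕ - 1*1 = ⅕ - 1 = -⅘ ≈ -0.80000)
F(k, o) = -9/4 (F(k, o) = -6 - 3/(-⅘) = -6 - 3*(-5/4) = -6 + 15/4 = -9/4)
(66 - F(3, 3 - 1*(-5))*3)² = (66 - 1*(-9/4)*3)² = (66 + (9/4)*3)² = (66 + 27/4)² = (291/4)² = 84681/16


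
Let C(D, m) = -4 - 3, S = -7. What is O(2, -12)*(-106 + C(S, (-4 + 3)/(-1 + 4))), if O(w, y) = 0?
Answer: 0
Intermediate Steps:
C(D, m) = -7
O(2, -12)*(-106 + C(S, (-4 + 3)/(-1 + 4))) = 0*(-106 - 7) = 0*(-113) = 0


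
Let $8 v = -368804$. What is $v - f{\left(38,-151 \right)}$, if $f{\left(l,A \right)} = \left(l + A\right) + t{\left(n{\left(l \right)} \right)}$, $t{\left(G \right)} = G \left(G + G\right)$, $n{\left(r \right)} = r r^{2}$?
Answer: $- \frac{12043837511}{2} \approx -6.0219 \cdot 10^{9}$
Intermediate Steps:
$n{\left(r \right)} = r^{3}$
$t{\left(G \right)} = 2 G^{2}$ ($t{\left(G \right)} = G 2 G = 2 G^{2}$)
$f{\left(l,A \right)} = A + l + 2 l^{6}$ ($f{\left(l,A \right)} = \left(l + A\right) + 2 \left(l^{3}\right)^{2} = \left(A + l\right) + 2 l^{6} = A + l + 2 l^{6}$)
$v = - \frac{92201}{2}$ ($v = \frac{1}{8} \left(-368804\right) = - \frac{92201}{2} \approx -46101.0$)
$v - f{\left(38,-151 \right)} = - \frac{92201}{2} - \left(-151 + 38 + 2 \cdot 38^{6}\right) = - \frac{92201}{2} - \left(-151 + 38 + 2 \cdot 3010936384\right) = - \frac{92201}{2} - \left(-151 + 38 + 6021872768\right) = - \frac{92201}{2} - 6021872655 = - \frac{12043837511}{2}$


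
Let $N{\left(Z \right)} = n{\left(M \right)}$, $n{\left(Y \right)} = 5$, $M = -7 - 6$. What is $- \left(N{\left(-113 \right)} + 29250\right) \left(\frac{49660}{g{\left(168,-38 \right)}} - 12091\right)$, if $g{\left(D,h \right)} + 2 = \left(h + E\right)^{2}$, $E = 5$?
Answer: $\frac{383043233535}{1087} \approx 3.5239 \cdot 10^{8}$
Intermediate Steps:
$M = -13$
$g{\left(D,h \right)} = -2 + \left(5 + h\right)^{2}$ ($g{\left(D,h \right)} = -2 + \left(h + 5\right)^{2} = -2 + \left(5 + h\right)^{2}$)
$N{\left(Z \right)} = 5$
$- \left(N{\left(-113 \right)} + 29250\right) \left(\frac{49660}{g{\left(168,-38 \right)}} - 12091\right) = - \left(5 + 29250\right) \left(\frac{49660}{-2 + \left(5 - 38\right)^{2}} - 12091\right) = - 29255 \left(\frac{49660}{-2 + \left(-33\right)^{2}} - 12091\right) = - 29255 \left(\frac{49660}{-2 + 1089} - 12091\right) = - 29255 \left(\frac{49660}{1087} - 12091\right) = - \frac{29255 \left(-13093257\right)}{1087} = \left(-1\right) \left(- \frac{383043233535}{1087}\right) = \frac{383043233535}{1087}$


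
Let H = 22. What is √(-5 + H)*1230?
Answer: 1230*√17 ≈ 5071.4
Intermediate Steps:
√(-5 + H)*1230 = √(-5 + 22)*1230 = √17*1230 = 1230*√17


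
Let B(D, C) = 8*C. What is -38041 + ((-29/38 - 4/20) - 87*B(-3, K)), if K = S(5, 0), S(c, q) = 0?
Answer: -7227973/190 ≈ -38042.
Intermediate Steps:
K = 0
-38041 + ((-29/38 - 4/20) - 87*B(-3, K)) = -38041 + ((-29/38 - 4/20) - 696*0) = -38041 + ((-29*1/38 - 4*1/20) - 87*0) = -38041 + ((-29/38 - ⅕) + 0) = -38041 + (-183/190 + 0) = -38041 - 183/190 = -7227973/190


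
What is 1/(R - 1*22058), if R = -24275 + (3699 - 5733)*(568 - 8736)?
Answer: 1/16567379 ≈ 6.0360e-8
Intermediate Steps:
R = 16589437 (R = -24275 - 2034*(-8168) = -24275 + 16613712 = 16589437)
1/(R - 1*22058) = 1/(16589437 - 1*22058) = 1/(16589437 - 22058) = 1/16567379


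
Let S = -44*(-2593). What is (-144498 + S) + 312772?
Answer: 282366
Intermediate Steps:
S = 114092
(-144498 + S) + 312772 = (-144498 + 114092) + 312772 = -30406 + 312772 = 282366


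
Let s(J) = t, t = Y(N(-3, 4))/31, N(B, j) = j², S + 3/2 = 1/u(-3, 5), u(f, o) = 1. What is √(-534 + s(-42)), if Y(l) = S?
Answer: I*√2052758/62 ≈ 23.109*I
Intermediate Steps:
S = -½ (S = -3/2 + 1/1 = -3/2 + 1*1 = -3/2 + 1 = -½ ≈ -0.50000)
Y(l) = -½
t = -1/62 (t = -½/31 = -½*1/31 = -1/62 ≈ -0.016129)
s(J) = -1/62
√(-534 + s(-42)) = √(-534 - 1/62) = √(-33109/62) = I*√2052758/62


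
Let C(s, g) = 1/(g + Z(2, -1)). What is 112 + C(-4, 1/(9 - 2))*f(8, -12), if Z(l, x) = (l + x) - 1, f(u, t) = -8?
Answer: 56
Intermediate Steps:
Z(l, x) = -1 + l + x
C(s, g) = 1/g (C(s, g) = 1/(g + (-1 + 2 - 1)) = 1/(g + 0) = 1/g)
112 + C(-4, 1/(9 - 2))*f(8, -12) = 112 - 8/1/(9 - 2) = 112 - 8/1/7 = 112 - 8/(⅐) = 112 + 7*(-8) = 112 - 56 = 56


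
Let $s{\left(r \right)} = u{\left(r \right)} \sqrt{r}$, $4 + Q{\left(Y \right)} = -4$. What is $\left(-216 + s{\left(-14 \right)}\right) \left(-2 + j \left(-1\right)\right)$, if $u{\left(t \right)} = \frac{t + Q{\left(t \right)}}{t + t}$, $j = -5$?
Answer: $-648 + \frac{33 i \sqrt{14}}{14} \approx -648.0 + 8.8196 i$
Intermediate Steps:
$Q{\left(Y \right)} = -8$ ($Q{\left(Y \right)} = -4 - 4 = -8$)
$u{\left(t \right)} = \frac{-8 + t}{2 t}$ ($u{\left(t \right)} = \frac{t - 8}{t + t} = \frac{-8 + t}{2 t}$)
$s{\left(r \right)} = \frac{-8 + r}{2 \sqrt{r}}$ ($s{\left(r \right)} = \frac{-8 + r}{2 r} \sqrt{r} = \frac{-8 + r}{2 \sqrt{r}}$)
$\left(-216 + s{\left(-14 \right)}\right) \left(-2 + j \left(-1\right)\right) = \left(-216 + \frac{-8 - 14}{2 i \sqrt{14}}\right) \left(-2 - -5\right) = \left(-216 + \frac{1}{2} \left(- \frac{i \sqrt{14}}{14}\right) \left(-22\right)\right) \left(-2 + 5\right) = \left(-216 + \frac{11 i \sqrt{14}}{14}\right) 3 = -648 + \frac{33 i \sqrt{14}}{14}$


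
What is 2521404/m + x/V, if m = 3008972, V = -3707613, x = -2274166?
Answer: 4047823016501/2789025925959 ≈ 1.4513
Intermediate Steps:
2521404/m + x/V = 2521404/3008972 - 2274166/(-3707613) = 2521404*(1/3008972) - 2274166*(-1/3707613) = 630351/752243 + 2274166/3707613 = 4047823016501/2789025925959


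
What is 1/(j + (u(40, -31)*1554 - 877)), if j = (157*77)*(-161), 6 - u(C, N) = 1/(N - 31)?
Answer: -31/60073565 ≈ -5.1603e-7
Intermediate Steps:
u(C, N) = 6 - 1/(-31 + N) (u(C, N) = 6 - 1/(N - 31) = 6 - 1/(-31 + N))
j = -1946329 (j = 12089*(-161) = -1946329)
1/(j + (u(40, -31)*1554 - 877)) = 1/(-1946329 + (((-187 + 6*(-31))/(-31 - 31))*1554 - 877)) = 1/(-1946329 + (((-187 - 186)/(-62))*1554 - 877)) = 1/(-1946329 + (-1/62*(-373)*1554 - 877)) = 1/(-1946329 + ((373/62)*1554 - 877)) = 1/(-1946329 + (289821/31 - 877)) = 1/(-1946329 + 262634/31) = 1/(-60073565/31) = -31/60073565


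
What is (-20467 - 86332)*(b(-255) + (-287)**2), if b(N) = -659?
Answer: -8726546290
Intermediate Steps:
(-20467 - 86332)*(b(-255) + (-287)**2) = (-20467 - 86332)*(-659 + (-287)**2) = -106799*(-659 + 82369) = -106799*81710 = -8726546290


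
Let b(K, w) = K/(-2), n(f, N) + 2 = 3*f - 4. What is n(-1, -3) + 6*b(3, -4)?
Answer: -18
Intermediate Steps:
n(f, N) = -6 + 3*f (n(f, N) = -2 + (3*f - 4) = -2 + (-4 + 3*f) = -6 + 3*f)
b(K, w) = -K/2 (b(K, w) = K*(-1/2) = -K/2)
n(-1, -3) + 6*b(3, -4) = (-6 + 3*(-1)) + 6*(-1/2*3) = (-6 - 3) + 6*(-3/2) = -9 - 9 = -18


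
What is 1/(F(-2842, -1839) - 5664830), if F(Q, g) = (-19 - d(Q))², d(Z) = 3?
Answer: -1/5664346 ≈ -1.7654e-7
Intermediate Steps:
F(Q, g) = 484 (F(Q, g) = (-19 - 1*3)² = (-19 - 3)² = (-22)² = 484)
1/(F(-2842, -1839) - 5664830) = 1/(484 - 5664830) = 1/(-5664346) = -1/5664346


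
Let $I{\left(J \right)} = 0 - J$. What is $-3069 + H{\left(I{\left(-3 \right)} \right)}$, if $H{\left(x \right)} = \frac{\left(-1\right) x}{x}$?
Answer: $-3070$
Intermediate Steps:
$I{\left(J \right)} = - J$
$H{\left(x \right)} = -1$
$-3069 + H{\left(I{\left(-3 \right)} \right)} = -3069 - 1 = -3070$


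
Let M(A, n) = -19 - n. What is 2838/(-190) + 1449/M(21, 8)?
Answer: -19552/285 ≈ -68.604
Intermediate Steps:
2838/(-190) + 1449/M(21, 8) = 2838/(-190) + 1449/(-19 - 1*8) = 2838*(-1/190) + 1449/(-19 - 8) = -1419/95 + 1449/(-27) = -1419/95 + 1449*(-1/27) = -1419/95 - 161/3 = -19552/285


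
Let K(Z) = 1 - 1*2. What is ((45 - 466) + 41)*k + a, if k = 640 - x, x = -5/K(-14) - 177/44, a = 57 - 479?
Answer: -2675757/11 ≈ -2.4325e+5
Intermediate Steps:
K(Z) = -1 (K(Z) = 1 - 2 = -1)
a = -422
x = 43/44 (x = -5/(-1) - 177/44 = -5*(-1) - 177*1/44 = 5 - 177/44 = 43/44 ≈ 0.97727)
k = 28117/44 (k = 640 - 1*43/44 = 640 - 43/44 = 28117/44 ≈ 639.02)
((45 - 466) + 41)*k + a = ((45 - 466) + 41)*(28117/44) - 422 = (-421 + 41)*(28117/44) - 422 = -380*28117/44 - 422 = -2671115/11 - 422 = -2675757/11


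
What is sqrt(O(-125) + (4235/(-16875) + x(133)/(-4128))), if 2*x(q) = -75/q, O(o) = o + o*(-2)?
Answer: sqrt(13219731758981055)/10294200 ≈ 11.169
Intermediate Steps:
O(o) = -o (O(o) = o - 2*o = -o)
x(q) = -75/(2*q) (x(q) = (-75/q)/2 = -75/(2*q))
sqrt(O(-125) + (4235/(-16875) + x(133)/(-4128))) = sqrt(-1*(-125) + (4235/(-16875) - 75/2/133/(-4128))) = sqrt(125 + (4235*(-1/16875) - 75/2*1/133*(-1/4128))) = sqrt(125 + (-847/3375 - 75/266*(-1/4128))) = sqrt(125 + (-847/3375 + 25/366016)) = sqrt(125 - 309931177/1235304000) = sqrt(154103068823/1235304000) = sqrt(13219731758981055)/10294200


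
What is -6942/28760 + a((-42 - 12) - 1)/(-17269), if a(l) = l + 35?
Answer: -59653099/248328220 ≈ -0.24022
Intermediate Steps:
a(l) = 35 + l
-6942/28760 + a((-42 - 12) - 1)/(-17269) = -6942/28760 + (35 + ((-42 - 12) - 1))/(-17269) = -6942*1/28760 + (35 + (-54 - 1))*(-1/17269) = -3471/14380 + (35 - 55)*(-1/17269) = -3471/14380 - 20*(-1/17269) = -3471/14380 + 20/17269 = -59653099/248328220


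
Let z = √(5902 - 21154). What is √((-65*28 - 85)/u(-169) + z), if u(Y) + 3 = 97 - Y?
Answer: √(-501015 + 138338*I*√3813)/263 ≈ 7.6311 + 8.0918*I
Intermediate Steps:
u(Y) = 94 - Y (u(Y) = -3 + (97 - Y) = 94 - Y)
z = 2*I*√3813 (z = √(-15252) = 2*I*√3813 ≈ 123.5*I)
√((-65*28 - 85)/u(-169) + z) = √((-65*28 - 85)/(94 - 1*(-169)) + 2*I*√3813) = √((-1820 - 85)/(94 + 169) + 2*I*√3813) = √(-1905/263 + 2*I*√3813)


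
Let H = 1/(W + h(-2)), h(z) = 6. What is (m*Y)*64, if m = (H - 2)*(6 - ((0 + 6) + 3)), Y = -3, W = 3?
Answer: -1088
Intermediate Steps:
H = ⅑ (H = 1/(3 + 6) = 1/9 = ⅑ ≈ 0.11111)
m = 17/3 (m = (⅑ - 2)*(6 - ((0 + 6) + 3)) = -17*(6 - (6 + 3))/9 = -17*(6 - 1*9)/9 = -17*(6 - 9)/9 = -17/9*(-3) = 17/3 ≈ 5.6667)
(m*Y)*64 = ((17/3)*(-3))*64 = -17*64 = -1088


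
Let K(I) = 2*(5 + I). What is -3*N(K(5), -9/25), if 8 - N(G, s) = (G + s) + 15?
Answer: 1998/25 ≈ 79.920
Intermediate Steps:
K(I) = 10 + 2*I
N(G, s) = -7 - G - s (N(G, s) = 8 - ((G + s) + 15) = 8 - (15 + G + s) = 8 + (-15 - G - s) = -7 - G - s)
-3*N(K(5), -9/25) = -3*(-7 - (10 + 2*5) - (-9)/25) = -3*(-7 - (10 + 10) - (-9)/25) = -3*(-7 - 1*20 - 1*(-9/25)) = -3*(-7 - 20 + 9/25) = -3*(-666/25) = 1998/25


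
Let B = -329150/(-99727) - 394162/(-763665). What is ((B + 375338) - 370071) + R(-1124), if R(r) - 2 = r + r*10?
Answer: -540050479104701/76158019455 ≈ -7091.2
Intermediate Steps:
B = 290668928524/76158019455 (B = -329150*(-1/99727) - 394162*(-1/763665) = 329150/99727 + 394162/763665 = 290668928524/76158019455 ≈ 3.8167)
R(r) = 2 + 11*r (R(r) = 2 + (r + r*10) = 2 + (r + 10*r) = 2 + 11*r)
((B + 375338) - 370071) + R(-1124) = ((290668928524/76158019455 + 375338) - 370071) + (2 + 11*(-1124)) = (28585289375129314/76158019455 - 370071) + (2 - 12364) = 401414957398009/76158019455 - 12362 = -540050479104701/76158019455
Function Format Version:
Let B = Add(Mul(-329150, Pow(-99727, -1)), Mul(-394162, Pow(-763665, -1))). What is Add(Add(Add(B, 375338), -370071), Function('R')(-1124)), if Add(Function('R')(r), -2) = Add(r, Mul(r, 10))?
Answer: Rational(-540050479104701, 76158019455) ≈ -7091.2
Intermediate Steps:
B = Rational(290668928524, 76158019455) (B = Add(Mul(-329150, Rational(-1, 99727)), Mul(-394162, Rational(-1, 763665))) = Add(Rational(329150, 99727), Rational(394162, 763665)) = Rational(290668928524, 76158019455) ≈ 3.8167)
Function('R')(r) = Add(2, Mul(11, r)) (Function('R')(r) = Add(2, Add(r, Mul(r, 10))) = Add(2, Add(r, Mul(10, r))) = Add(2, Mul(11, r)))
Add(Add(Add(B, 375338), -370071), Function('R')(-1124)) = Add(Add(Add(Rational(290668928524, 76158019455), 375338), -370071), Add(2, Mul(11, -1124))) = Add(Add(Rational(28585289375129314, 76158019455), -370071), Add(2, -12364)) = Add(Rational(401414957398009, 76158019455), -12362) = Rational(-540050479104701, 76158019455)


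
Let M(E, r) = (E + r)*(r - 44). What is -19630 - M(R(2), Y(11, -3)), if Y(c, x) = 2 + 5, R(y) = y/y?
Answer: -19334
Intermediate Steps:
R(y) = 1
Y(c, x) = 7
M(E, r) = (-44 + r)*(E + r) (M(E, r) = (E + r)*(-44 + r) = (-44 + r)*(E + r))
-19630 - M(R(2), Y(11, -3)) = -19630 - (7**2 - 44*1 - 44*7 + 1*7) = -19630 - (49 - 44 - 308 + 7) = -19630 - 1*(-296) = -19630 + 296 = -19334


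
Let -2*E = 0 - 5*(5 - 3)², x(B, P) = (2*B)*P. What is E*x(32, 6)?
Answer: 3840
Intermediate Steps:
x(B, P) = 2*B*P
E = 10 (E = -(0 - 5*(5 - 3)²)/2 = -(0 - 5*2²)/2 = -(0 - 5*4)/2 = -(0 - 20)/2 = -½*(-20) = 10)
E*x(32, 6) = 10*(2*32*6) = 10*384 = 3840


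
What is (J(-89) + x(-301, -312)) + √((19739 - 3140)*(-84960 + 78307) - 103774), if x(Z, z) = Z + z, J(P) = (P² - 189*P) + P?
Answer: 24040 + I*√110536921 ≈ 24040.0 + 10514.0*I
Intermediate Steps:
J(P) = P² - 188*P
(J(-89) + x(-301, -312)) + √((19739 - 3140)*(-84960 + 78307) - 103774) = (-89*(-188 - 89) + (-301 - 312)) + √((19739 - 3140)*(-84960 + 78307) - 103774) = (-89*(-277) - 613) + √(16599*(-6653) - 103774) = (24653 - 613) + √(-110433147 - 103774) = 24040 + √(-110536921) = 24040 + I*√110536921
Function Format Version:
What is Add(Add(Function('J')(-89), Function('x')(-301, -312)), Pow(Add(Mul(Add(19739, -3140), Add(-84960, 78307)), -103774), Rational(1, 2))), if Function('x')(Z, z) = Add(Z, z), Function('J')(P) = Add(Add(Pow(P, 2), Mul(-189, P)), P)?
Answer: Add(24040, Mul(I, Pow(110536921, Rational(1, 2)))) ≈ Add(24040., Mul(10514., I))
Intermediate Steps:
Function('J')(P) = Add(Pow(P, 2), Mul(-188, P))
Add(Add(Function('J')(-89), Function('x')(-301, -312)), Pow(Add(Mul(Add(19739, -3140), Add(-84960, 78307)), -103774), Rational(1, 2))) = Add(Add(Mul(-89, Add(-188, -89)), Add(-301, -312)), Pow(Add(Mul(Add(19739, -3140), Add(-84960, 78307)), -103774), Rational(1, 2))) = Add(Add(Mul(-89, -277), -613), Pow(Add(Mul(16599, -6653), -103774), Rational(1, 2))) = Add(Add(24653, -613), Pow(Add(-110433147, -103774), Rational(1, 2))) = Add(24040, Pow(-110536921, Rational(1, 2))) = Add(24040, Mul(I, Pow(110536921, Rational(1, 2))))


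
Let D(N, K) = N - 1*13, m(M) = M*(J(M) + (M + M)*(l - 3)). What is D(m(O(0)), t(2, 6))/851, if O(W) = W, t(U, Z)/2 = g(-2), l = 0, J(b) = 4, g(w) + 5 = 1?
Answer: -13/851 ≈ -0.015276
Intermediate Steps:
g(w) = -4 (g(w) = -5 + 1 = -4)
t(U, Z) = -8 (t(U, Z) = 2*(-4) = -8)
m(M) = M*(4 - 6*M) (m(M) = M*(4 + (M + M)*(0 - 3)) = M*(4 + (2*M)*(-3)) = M*(4 - 6*M))
D(N, K) = -13 + N (D(N, K) = N - 13 = -13 + N)
D(m(O(0)), t(2, 6))/851 = (-13 + 2*0*(2 - 3*0))/851 = (-13 + 2*0*(2 + 0))*(1/851) = (-13 + 2*0*2)*(1/851) = (-13 + 0)*(1/851) = -13*1/851 = -13/851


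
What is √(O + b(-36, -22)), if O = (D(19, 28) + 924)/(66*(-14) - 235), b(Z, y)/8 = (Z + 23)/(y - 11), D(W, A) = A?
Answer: 4*√213035790/38247 ≈ 1.5265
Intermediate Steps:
b(Z, y) = 8*(23 + Z)/(-11 + y) (b(Z, y) = 8*((Z + 23)/(y - 11)) = 8*((23 + Z)/(-11 + y)) = 8*(23 + Z)/(-11 + y))
O = -952/1159 (O = (28 + 924)/(66*(-14) - 235) = 952/(-924 - 235) = 952/(-1159) = 952*(-1/1159) = -952/1159 ≈ -0.82140)
√(O + b(-36, -22)) = √(-952/1159 + 8*(23 - 36)/(-11 - 22)) = √(-952/1159 + 8*(-13)/(-33)) = √(-952/1159 + 8*(-1/33)*(-13)) = √(-952/1159 + 104/33) = √(89120/38247) = 4*√213035790/38247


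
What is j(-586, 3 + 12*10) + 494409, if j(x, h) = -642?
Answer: 493767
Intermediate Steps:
j(-586, 3 + 12*10) + 494409 = -642 + 494409 = 493767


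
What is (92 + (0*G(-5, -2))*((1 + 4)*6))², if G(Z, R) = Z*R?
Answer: 8464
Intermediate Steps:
G(Z, R) = R*Z
(92 + (0*G(-5, -2))*((1 + 4)*6))² = (92 + (0*(-2*(-5)))*((1 + 4)*6))² = (92 + (0*10)*(5*6))² = (92 + 0*30)² = (92 + 0)² = 92² = 8464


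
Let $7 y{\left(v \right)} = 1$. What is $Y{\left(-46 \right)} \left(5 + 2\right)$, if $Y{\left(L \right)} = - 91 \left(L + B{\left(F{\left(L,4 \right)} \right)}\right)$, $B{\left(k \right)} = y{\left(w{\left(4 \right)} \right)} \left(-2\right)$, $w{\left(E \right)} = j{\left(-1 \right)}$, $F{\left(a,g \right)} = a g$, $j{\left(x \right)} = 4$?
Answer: $29484$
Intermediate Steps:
$w{\left(E \right)} = 4$
$y{\left(v \right)} = \frac{1}{7}$ ($y{\left(v \right)} = \frac{1}{7} \cdot 1 = \frac{1}{7}$)
$B{\left(k \right)} = - \frac{2}{7}$ ($B{\left(k \right)} = \frac{1}{7} \left(-2\right) = - \frac{2}{7}$)
$Y{\left(L \right)} = 26 - 91 L$ ($Y{\left(L \right)} = - 91 \left(L - \frac{2}{7}\right) = - 91 \left(- \frac{2}{7} + L\right) = 26 - 91 L$)
$Y{\left(-46 \right)} \left(5 + 2\right) = \left(26 - -4186\right) \left(5 + 2\right) = \left(26 + 4186\right) 7 = 4212 \cdot 7 = 29484$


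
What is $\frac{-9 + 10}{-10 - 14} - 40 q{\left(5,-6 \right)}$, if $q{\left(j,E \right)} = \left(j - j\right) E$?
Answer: $- \frac{1}{24} \approx -0.041667$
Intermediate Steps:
$q{\left(j,E \right)} = 0$ ($q{\left(j,E \right)} = 0 E = 0$)
$\frac{-9 + 10}{-10 - 14} - 40 q{\left(5,-6 \right)} = \frac{-9 + 10}{-10 - 14} - 0 = 1 \frac{1}{-24} + 0 = 1 \left(- \frac{1}{24}\right) + 0 = - \frac{1}{24} + 0 = - \frac{1}{24}$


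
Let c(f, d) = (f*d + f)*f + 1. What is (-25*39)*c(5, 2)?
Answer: -74100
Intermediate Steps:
c(f, d) = 1 + f*(f + d*f) (c(f, d) = (d*f + f)*f + 1 = (f + d*f)*f + 1 = f*(f + d*f) + 1 = 1 + f*(f + d*f))
(-25*39)*c(5, 2) = (-25*39)*(1 + 5² + 2*5²) = -975*(1 + 25 + 2*25) = -975*(1 + 25 + 50) = -975*76 = -74100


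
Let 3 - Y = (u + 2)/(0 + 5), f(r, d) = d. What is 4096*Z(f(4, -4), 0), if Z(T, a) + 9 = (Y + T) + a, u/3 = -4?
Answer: -32768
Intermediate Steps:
u = -12 (u = 3*(-4) = -12)
Y = 5 (Y = 3 - (-12 + 2)/(0 + 5) = 3 - (-10)/5 = 3 - 1*(-2) = 3 + 2 = 5)
Z(T, a) = -4 + T + a (Z(T, a) = -9 + ((5 + T) + a) = -9 + (5 + T + a) = -4 + T + a)
4096*Z(f(4, -4), 0) = 4096*(-4 - 4 + 0) = 4096*(-8) = -32768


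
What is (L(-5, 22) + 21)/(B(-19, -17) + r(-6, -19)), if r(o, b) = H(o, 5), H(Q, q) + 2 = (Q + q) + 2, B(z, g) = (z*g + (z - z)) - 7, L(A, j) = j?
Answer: 43/315 ≈ 0.13651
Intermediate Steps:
B(z, g) = -7 + g*z (B(z, g) = (g*z + 0) - 7 = g*z - 7 = -7 + g*z)
H(Q, q) = Q + q (H(Q, q) = -2 + ((Q + q) + 2) = -2 + (2 + Q + q) = Q + q)
r(o, b) = 5 + o (r(o, b) = o + 5 = 5 + o)
(L(-5, 22) + 21)/(B(-19, -17) + r(-6, -19)) = (22 + 21)/((-7 - 17*(-19)) + (5 - 6)) = 43/((-7 + 323) - 1) = 43/(316 - 1) = 43/315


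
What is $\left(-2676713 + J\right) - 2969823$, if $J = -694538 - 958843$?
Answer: $-7299917$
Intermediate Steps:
$J = -1653381$ ($J = -694538 - 958843 = -1653381$)
$\left(-2676713 + J\right) - 2969823 = \left(-2676713 - 1653381\right) - 2969823 = -4330094 - 2969823 = -7299917$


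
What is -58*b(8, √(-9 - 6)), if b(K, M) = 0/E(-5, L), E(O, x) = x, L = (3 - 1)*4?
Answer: 0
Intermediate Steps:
L = 8 (L = 2*4 = 8)
b(K, M) = 0 (b(K, M) = 0/8 = 0*(⅛) = 0)
-58*b(8, √(-9 - 6)) = -58*0 = 0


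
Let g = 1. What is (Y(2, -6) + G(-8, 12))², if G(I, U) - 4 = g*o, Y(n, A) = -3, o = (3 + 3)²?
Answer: 1369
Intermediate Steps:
o = 36 (o = 6² = 36)
G(I, U) = 40 (G(I, U) = 4 + 1*36 = 4 + 36 = 40)
(Y(2, -6) + G(-8, 12))² = (-3 + 40)² = 37² = 1369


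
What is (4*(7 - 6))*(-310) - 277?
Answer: -1517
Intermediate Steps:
(4*(7 - 6))*(-310) - 277 = (4*1)*(-310) - 277 = 4*(-310) - 277 = -1240 - 277 = -1517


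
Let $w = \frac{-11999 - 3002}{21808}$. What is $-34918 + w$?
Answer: $- \frac{761506745}{21808} \approx -34919.0$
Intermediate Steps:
$w = - \frac{15001}{21808}$ ($w = \left(-15001\right) \frac{1}{21808} = - \frac{15001}{21808} \approx -0.68787$)
$-34918 + w = -34918 - \frac{15001}{21808} = - \frac{761506745}{21808}$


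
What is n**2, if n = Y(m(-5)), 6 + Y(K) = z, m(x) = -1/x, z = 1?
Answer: 25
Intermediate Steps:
Y(K) = -5 (Y(K) = -6 + 1 = -5)
n = -5
n**2 = (-5)**2 = 25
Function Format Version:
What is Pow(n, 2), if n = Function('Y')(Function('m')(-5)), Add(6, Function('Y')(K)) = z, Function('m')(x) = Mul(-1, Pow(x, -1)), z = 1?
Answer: 25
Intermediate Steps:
Function('Y')(K) = -5 (Function('Y')(K) = Add(-6, 1) = -5)
n = -5
Pow(n, 2) = Pow(-5, 2) = 25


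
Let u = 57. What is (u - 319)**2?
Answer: 68644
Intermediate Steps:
(u - 319)**2 = (57 - 319)**2 = (-262)**2 = 68644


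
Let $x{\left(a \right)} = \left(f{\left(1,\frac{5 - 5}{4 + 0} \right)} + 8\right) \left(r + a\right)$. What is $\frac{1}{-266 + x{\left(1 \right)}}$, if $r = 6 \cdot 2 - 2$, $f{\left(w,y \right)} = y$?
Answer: $- \frac{1}{178} \approx -0.005618$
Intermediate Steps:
$r = 10$ ($r = 12 - 2 = 10$)
$x{\left(a \right)} = 80 + 8 a$ ($x{\left(a \right)} = \left(\frac{5 - 5}{4 + 0} + 8\right) \left(10 + a\right) = \left(\frac{0}{4} + 8\right) \left(10 + a\right) = \left(0 \cdot \frac{1}{4} + 8\right) \left(10 + a\right) = \left(0 + 8\right) \left(10 + a\right) = 8 \left(10 + a\right) = 80 + 8 a$)
$\frac{1}{-266 + x{\left(1 \right)}} = \frac{1}{-266 + \left(80 + 8 \cdot 1\right)} = \frac{1}{-266 + \left(80 + 8\right)} = \frac{1}{-266 + 88} = \frac{1}{-178} = - \frac{1}{178}$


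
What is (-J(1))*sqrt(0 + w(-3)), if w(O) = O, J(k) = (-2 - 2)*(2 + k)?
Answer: 12*I*sqrt(3) ≈ 20.785*I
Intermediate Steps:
J(k) = -8 - 4*k (J(k) = -4*(2 + k) = -8 - 4*k)
(-J(1))*sqrt(0 + w(-3)) = (-(-8 - 4*1))*sqrt(0 - 3) = (-(-8 - 4))*sqrt(-3) = (-1*(-12))*(I*sqrt(3)) = 12*(I*sqrt(3)) = 12*I*sqrt(3)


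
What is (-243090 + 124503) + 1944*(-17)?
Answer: -151635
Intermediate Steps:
(-243090 + 124503) + 1944*(-17) = -118587 - 33048 = -151635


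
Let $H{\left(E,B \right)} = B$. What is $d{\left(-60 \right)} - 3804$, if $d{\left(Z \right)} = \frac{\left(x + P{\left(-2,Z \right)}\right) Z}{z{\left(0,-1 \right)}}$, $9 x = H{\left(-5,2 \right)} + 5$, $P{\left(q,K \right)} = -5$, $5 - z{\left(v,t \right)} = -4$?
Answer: $- \frac{101948}{27} \approx -3775.9$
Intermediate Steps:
$z{\left(v,t \right)} = 9$ ($z{\left(v,t \right)} = 5 - -4 = 5 + 4 = 9$)
$x = \frac{7}{9}$ ($x = \frac{2 + 5}{9} = \frac{1}{9} \cdot 7 = \frac{7}{9} \approx 0.77778$)
$d{\left(Z \right)} = - \frac{38 Z}{81}$ ($d{\left(Z \right)} = \frac{\left(\frac{7}{9} - 5\right) Z}{9} = - \frac{38 Z}{9} \cdot \frac{1}{9} = - \frac{38 Z}{81}$)
$d{\left(-60 \right)} - 3804 = \left(- \frac{38}{81}\right) \left(-60\right) - 3804 = \frac{760}{27} - 3804 = - \frac{101948}{27}$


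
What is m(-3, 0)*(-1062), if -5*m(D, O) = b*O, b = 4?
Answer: 0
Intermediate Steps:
m(D, O) = -4*O/5
m(-3, 0)*(-1062) = -4/5*0*(-1062) = 0*(-1062) = 0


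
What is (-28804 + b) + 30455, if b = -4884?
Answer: -3233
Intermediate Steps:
(-28804 + b) + 30455 = (-28804 - 4884) + 30455 = -33688 + 30455 = -3233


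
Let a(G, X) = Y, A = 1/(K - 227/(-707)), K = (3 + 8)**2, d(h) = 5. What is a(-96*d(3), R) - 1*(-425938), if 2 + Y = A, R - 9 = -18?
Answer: 36534235171/85774 ≈ 4.2594e+5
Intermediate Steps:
R = -9 (R = 9 - 18 = -9)
K = 121 (K = 11**2 = 121)
A = 707/85774 (A = 1/(121 - 227/(-707)) = 1/(121 - 227*(-1/707)) = 1/(121 + 227/707) = 1/(85774/707) = 707/85774 ≈ 0.0082426)
Y = -170841/85774 (Y = -2 + 707/85774 = -170841/85774 ≈ -1.9918)
a(G, X) = -170841/85774
a(-96*d(3), R) - 1*(-425938) = -170841/85774 - 1*(-425938) = -170841/85774 + 425938 = 36534235171/85774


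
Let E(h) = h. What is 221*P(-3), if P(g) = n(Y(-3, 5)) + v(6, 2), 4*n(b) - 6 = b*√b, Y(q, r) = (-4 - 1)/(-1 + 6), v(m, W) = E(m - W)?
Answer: 2431/2 - 221*I/4 ≈ 1215.5 - 55.25*I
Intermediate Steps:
v(m, W) = m - W
Y(q, r) = -1 (Y(q, r) = -5/5 = -5*⅕ = -1)
n(b) = 3/2 + b^(3/2)/4 (n(b) = 3/2 + (b*√b)/4 = 3/2 + b^(3/2)/4)
P(g) = 11/2 - I/4 (P(g) = (3/2 + (-1)^(3/2)/4) + (6 - 1*2) = (3/2 + (-I)/4) + (6 - 2) = (3/2 - I/4) + 4 = 11/2 - I/4)
221*P(-3) = 221*(11/2 - I/4) = 2431/2 - 221*I/4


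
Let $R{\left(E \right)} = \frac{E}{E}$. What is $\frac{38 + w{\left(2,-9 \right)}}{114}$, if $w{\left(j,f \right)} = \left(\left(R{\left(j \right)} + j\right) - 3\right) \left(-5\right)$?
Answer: $\frac{1}{3} \approx 0.33333$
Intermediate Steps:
$R{\left(E \right)} = 1$
$w{\left(j,f \right)} = 10 - 5 j$ ($w{\left(j,f \right)} = \left(\left(1 + j\right) - 3\right) \left(-5\right) = \left(-2 + j\right) \left(-5\right) = 10 - 5 j$)
$\frac{38 + w{\left(2,-9 \right)}}{114} = \frac{38 + \left(10 - 10\right)}{114} = \frac{38 + 0}{114} = \frac{1}{114} \cdot 38 = \frac{1}{3}$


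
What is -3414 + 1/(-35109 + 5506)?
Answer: -101064643/29603 ≈ -3414.0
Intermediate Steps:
-3414 + 1/(-35109 + 5506) = -3414 + 1/(-29603) = -3414 - 1/29603 = -101064643/29603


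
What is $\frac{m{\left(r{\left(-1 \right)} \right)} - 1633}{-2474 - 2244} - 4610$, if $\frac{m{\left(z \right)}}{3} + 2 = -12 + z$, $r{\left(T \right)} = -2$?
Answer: $- \frac{21748299}{4718} \approx -4609.6$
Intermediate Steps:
$m{\left(z \right)} = -42 + 3 z$ ($m{\left(z \right)} = -6 + 3 \left(-12 + z\right) = -6 + \left(-36 + 3 z\right) = -42 + 3 z$)
$\frac{m{\left(r{\left(-1 \right)} \right)} - 1633}{-2474 - 2244} - 4610 = \frac{\left(-42 + 3 \left(-2\right)\right) - 1633}{-2474 - 2244} - 4610 = \frac{\left(-42 - 6\right) - 1633}{-4718} - 4610 = \left(-48 - 1633\right) \left(- \frac{1}{4718}\right) - 4610 = \left(-1681\right) \left(- \frac{1}{4718}\right) - 4610 = \frac{1681}{4718} - 4610 = - \frac{21748299}{4718}$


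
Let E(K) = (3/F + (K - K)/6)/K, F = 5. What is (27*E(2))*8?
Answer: 324/5 ≈ 64.800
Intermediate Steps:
E(K) = 3/(5*K) (E(K) = (3/5 + (K - K)/6)/K = (3*(⅕) + 0*(⅙))/K = (⅗ + 0)/K = 3/(5*K))
(27*E(2))*8 = (27*((⅗)/2))*8 = (27*((⅗)*(½)))*8 = (27*(3/10))*8 = (81/10)*8 = 324/5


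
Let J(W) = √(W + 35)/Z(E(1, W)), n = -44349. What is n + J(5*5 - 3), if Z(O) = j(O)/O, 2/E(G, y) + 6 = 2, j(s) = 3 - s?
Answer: -44349 - √57/7 ≈ -44350.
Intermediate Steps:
E(G, y) = -½ (E(G, y) = 2/(-6 + 2) = 2/(-4) = 2*(-¼) = -½)
Z(O) = (3 - O)/O
J(W) = -√(35 + W)/7 (J(W) = √(W + 35)/(((3 - 1*(-½))/(-½))) = √(35 + W)/((-2*(3 + ½))) = √(35 + W)/((-2*7/2)) = √(35 + W)/(-7) = √(35 + W)*(-⅐) = -√(35 + W)/7)
n + J(5*5 - 3) = -44349 - √(35 + (5*5 - 3))/7 = -44349 - √(35 + (25 - 3))/7 = -44349 - √(35 + 22)/7 = -44349 - √57/7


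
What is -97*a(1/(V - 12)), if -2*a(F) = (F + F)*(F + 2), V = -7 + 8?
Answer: -2037/121 ≈ -16.835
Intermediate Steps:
V = 1
a(F) = -F*(2 + F) (a(F) = -(F + F)*(F + 2)/2 = -2*F*(2 + F)/2 = -F*(2 + F))
-97*a(1/(V - 12)) = -(-97)*(2 + 1/(1 - 12))/(1 - 12) = -(-97)*(2 + 1/(-11))/(-11) = -(-97)*(-1)*(2 - 1/11)/11 = -(-97)*(-1)*21/(11*11) = -97*21/121 = -2037/121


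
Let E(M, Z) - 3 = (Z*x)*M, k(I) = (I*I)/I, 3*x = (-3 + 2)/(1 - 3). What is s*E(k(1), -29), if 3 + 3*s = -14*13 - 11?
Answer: 1078/9 ≈ 119.78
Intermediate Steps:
x = ⅙ (x = ((-3 + 2)/(1 - 3))/3 = (-1/(-2))/3 = (-1*(-½))/3 = (⅓)*(½) = ⅙ ≈ 0.16667)
k(I) = I (k(I) = I²/I = I)
s = -196/3 (s = -1 + (-14*13 - 11)/3 = -1 + (-182 - 11)/3 = -1 + (⅓)*(-193) = -1 - 193/3 = -196/3 ≈ -65.333)
E(M, Z) = 3 + M*Z/6 (E(M, Z) = 3 + (Z*(⅙))*M = 3 + (Z/6)*M = 3 + M*Z/6)
s*E(k(1), -29) = -196*(3 + (⅙)*1*(-29))/3 = -196*(3 - 29/6)/3 = -196/3*(-11/6) = 1078/9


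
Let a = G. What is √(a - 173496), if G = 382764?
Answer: 6*√5813 ≈ 457.46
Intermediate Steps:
a = 382764
√(a - 173496) = √(382764 - 173496) = √209268 = 6*√5813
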